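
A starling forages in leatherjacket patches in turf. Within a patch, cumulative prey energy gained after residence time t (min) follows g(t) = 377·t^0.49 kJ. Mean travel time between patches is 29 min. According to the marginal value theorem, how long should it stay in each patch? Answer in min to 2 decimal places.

27.86 min

Maximise g(t)/(T+t): set derivative to zero → g'(t)(T+t) = g(t).
g'(t) = 0.49·377·t^-0.51. Setting 0.49·377·t^-0.51 = 377·t^0.49/(29+t) gives 0.49(29+t) = t, so 0.51·t = 0.49×29.
t* = 0.49×29/0.51 = 27.86 min.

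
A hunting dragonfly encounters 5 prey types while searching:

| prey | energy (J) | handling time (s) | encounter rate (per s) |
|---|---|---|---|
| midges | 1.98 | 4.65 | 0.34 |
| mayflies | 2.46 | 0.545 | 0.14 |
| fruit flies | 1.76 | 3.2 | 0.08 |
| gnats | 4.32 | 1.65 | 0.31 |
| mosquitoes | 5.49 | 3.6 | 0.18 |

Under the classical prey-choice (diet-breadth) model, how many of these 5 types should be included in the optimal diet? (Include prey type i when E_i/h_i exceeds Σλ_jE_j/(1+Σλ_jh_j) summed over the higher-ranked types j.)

Profitabilities (E/h, J/s): mayflies 4.51, gnats 2.62, mosquitoes 1.52, fruit flies 0.55, midges 0.426. Add prey in this order while the next type's profitability exceeds the intake rate on those already taken.
Rate on top 1: 0.32. gnats: 2.62 > 0.32 → include.
Rate on top 2: 1.06. mosquitoes: 1.52 > 1.06 → include.
Rate on top 3: 1.195. fruit flies: 0.55 < 1.195 → exclude; stop.
Optimal diet: mayflies, gnats, mosquitoes — 3 of 5 types.

3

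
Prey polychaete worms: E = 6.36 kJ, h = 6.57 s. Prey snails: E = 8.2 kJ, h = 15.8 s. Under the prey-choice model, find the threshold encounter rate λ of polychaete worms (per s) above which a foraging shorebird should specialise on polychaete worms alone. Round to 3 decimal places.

0.176 per s

The zero-one rule: include snails iff E₂/h₂ > λE₁/(1+λh₁). Equality gives the switch point.
λE₁h₂ = E₂ + λE₂h₁ ⇒ λ = E₂/(E₁h₂ − E₂h₁) = 8.2/(100.5 − 53.87) = 0.1759 per s.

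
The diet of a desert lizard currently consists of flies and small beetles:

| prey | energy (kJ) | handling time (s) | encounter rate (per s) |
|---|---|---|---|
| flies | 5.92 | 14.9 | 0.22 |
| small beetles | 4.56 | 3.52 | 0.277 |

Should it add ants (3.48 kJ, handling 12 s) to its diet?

On flies and small beetles alone, R = ΣλE/(1+Σλh) = 2.566/5.253 = 0.4884 kJ/s.
Profitability of ants: 3.48/12 = 0.29 kJ/s.
0.29 < 0.4884, so adding ants would lower the average — exclude it.

No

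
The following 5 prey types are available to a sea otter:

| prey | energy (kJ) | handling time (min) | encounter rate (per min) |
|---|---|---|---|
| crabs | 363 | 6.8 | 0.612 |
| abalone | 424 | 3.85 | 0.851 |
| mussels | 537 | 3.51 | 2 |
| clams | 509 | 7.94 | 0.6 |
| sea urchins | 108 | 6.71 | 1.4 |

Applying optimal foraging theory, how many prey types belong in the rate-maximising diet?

1

Rank by E/h (kJ/min): mussels 153, abalone 110, clams 64.1, crabs 53.4, sea urchins 16.1. Include each in turn until the next type's E/h falls below the running intake rate.
Rate on top 1: 133.9. abalone: 110 < 133.9 → exclude; stop.
Optimal diet: mussels — 1 of 5 types.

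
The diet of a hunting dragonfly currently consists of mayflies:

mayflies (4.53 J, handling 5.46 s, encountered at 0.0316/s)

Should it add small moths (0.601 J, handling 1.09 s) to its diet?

Yes

Intake rate on the current diet: R = (0.0316×4.53) / (1 + 0.0316×5.46) = 0.1431/1.173 = 0.1221 J/s.
small moths: E/h = 0.601/1.09 = 0.5514 J/s.
Since 0.5514 > R, including small moths increases the long-run rate.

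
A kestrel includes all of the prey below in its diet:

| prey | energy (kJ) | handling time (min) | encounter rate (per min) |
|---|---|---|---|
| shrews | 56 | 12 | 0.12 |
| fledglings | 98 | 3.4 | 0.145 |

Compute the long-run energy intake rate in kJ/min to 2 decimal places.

7.14 kJ/min

R = (0.12×56 + 0.145×98) / (1 + 0.12×12 + 0.145×3.4) = 20.93/2.933 = 7.136 kJ/min.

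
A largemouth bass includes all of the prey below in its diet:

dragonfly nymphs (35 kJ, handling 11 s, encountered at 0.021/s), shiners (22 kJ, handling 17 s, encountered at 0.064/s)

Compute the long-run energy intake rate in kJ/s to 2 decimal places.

R = Σλ_iE_i / (1 + Σλ_ih_i)
Numerator: 0.021×35 + 0.064×22 = 2.143
Denominator: 1 + 0.021×11 + 0.064×17 = 2.319
R = 2.143/2.319 = 0.9241 kJ/s

0.92 kJ/s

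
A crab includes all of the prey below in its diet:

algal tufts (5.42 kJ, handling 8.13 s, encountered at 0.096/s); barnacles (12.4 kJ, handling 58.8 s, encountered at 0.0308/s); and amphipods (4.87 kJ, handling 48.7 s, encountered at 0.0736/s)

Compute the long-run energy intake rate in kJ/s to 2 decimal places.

R = Σλ_iE_i / (1 + Σλ_ih_i)
Numerator: 0.096×5.42 + 0.0308×12.4 + 0.0736×4.87 = 1.261
Denominator: 1 + 0.096×8.13 + 0.0308×58.8 + 0.0736×48.7 = 7.176
R = 1.261/7.176 = 0.1757 kJ/s

0.18 kJ/s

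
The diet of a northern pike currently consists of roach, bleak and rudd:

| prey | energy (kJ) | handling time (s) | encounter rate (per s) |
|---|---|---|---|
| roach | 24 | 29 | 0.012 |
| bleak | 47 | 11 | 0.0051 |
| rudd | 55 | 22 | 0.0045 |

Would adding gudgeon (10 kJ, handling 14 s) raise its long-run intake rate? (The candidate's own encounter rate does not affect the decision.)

On roach, bleak and rudd alone, R = ΣλE/(1+Σλh) = 0.7752/1.503 = 0.5157 kJ/s.
gudgeon: E/h = 10/14 = 0.7143 kJ/s.
0.7143 > 0.5157, so adding gudgeon raises the average — include it.

Yes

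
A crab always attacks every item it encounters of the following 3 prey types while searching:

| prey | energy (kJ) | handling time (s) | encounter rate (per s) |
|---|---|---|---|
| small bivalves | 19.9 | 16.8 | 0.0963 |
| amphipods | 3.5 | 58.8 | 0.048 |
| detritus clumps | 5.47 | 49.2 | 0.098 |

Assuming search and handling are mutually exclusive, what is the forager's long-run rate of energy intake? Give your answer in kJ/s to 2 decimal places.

0.26 kJ/s

R = (0.0963×19.9 + 0.048×3.5 + 0.098×5.47) / (1 + 0.0963×16.8 + 0.048×58.8 + 0.098×49.2) = 2.62/10.26 = 0.2554 kJ/s.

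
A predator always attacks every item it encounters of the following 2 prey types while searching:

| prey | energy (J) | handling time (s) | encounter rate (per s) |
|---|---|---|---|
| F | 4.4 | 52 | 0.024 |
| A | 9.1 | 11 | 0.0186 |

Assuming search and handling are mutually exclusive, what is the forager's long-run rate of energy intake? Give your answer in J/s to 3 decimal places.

0.112 J/s

R = (0.024×4.4 + 0.0186×9.1) / (1 + 0.024×52 + 0.0186×11) = 0.2749/2.453 = 0.1121 J/s.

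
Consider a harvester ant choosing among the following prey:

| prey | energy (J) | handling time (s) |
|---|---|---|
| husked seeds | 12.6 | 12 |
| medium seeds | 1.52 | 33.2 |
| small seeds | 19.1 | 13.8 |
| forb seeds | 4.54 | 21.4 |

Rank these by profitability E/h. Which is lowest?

medium seeds

In descending order of E/h:
small seeds: 19.1/13.8 = 1.38 J/s
husked seeds: 12.6/12 = 1.05 J/s
forb seeds: 4.54/21.4 = 0.212 J/s
medium seeds: 1.52/33.2 = 0.0458 J/s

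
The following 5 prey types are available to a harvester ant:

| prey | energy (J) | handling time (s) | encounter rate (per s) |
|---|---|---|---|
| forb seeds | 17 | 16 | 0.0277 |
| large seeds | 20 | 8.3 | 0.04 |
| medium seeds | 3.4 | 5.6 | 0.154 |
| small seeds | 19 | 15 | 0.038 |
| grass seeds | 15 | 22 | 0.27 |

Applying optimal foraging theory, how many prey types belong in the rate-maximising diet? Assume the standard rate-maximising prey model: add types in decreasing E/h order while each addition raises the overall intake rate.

3

Profitabilities (E/h, J/s): large seeds 2.41, small seeds 1.27, forb seeds 1.06, grass seeds 0.682, medium seeds 0.607. Add prey in this order while the next type's profitability exceeds the intake rate on those already taken.
Rate on top 1: 0.6006. small seeds: 1.27 > 0.6006 → include.
Rate on top 2: 0.8002. forb seeds: 1.06 > 0.8002 → include.
Rate on top 3: 0.8498. grass seeds: 0.682 < 0.8498 → exclude; stop.
Optimal diet: large seeds, small seeds, forb seeds — 3 of 5 types.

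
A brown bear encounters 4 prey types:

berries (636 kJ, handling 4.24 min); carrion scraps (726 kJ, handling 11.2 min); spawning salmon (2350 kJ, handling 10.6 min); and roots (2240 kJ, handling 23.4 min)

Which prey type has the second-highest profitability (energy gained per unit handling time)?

berries

Profitability E/h (kJ/min): berries = 636/4.24 = 150, carrion scraps = 726/11.2 = 64.8, spawning salmon = 2350/10.6 = 222, roots = 2240/23.4 = 95.7.
Ranked: spawning salmon > berries > roots > carrion scraps.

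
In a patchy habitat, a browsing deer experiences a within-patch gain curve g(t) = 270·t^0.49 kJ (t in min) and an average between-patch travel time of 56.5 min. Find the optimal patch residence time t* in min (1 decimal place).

54.3 min

Maximise g(t)/(T+t): set derivative to zero → g'(t)(T+t) = g(t).
g'(t) = 0.49·270·t^-0.51. Setting 0.49·270·t^-0.51 = 270·t^0.49/(56.5+t) gives 0.49(56.5+t) = t, so 0.51·t = 0.49×56.5.
t* = 0.49×56.5/0.51 = 54.28 min.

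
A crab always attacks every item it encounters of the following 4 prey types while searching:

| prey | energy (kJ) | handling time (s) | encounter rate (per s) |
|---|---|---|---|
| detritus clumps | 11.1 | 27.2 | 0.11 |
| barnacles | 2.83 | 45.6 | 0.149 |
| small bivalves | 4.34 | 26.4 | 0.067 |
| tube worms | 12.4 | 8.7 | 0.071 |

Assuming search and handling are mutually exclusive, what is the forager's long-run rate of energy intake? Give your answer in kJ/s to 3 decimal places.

0.214 kJ/s

R = Σλ_iE_i / (1 + Σλ_ih_i)
Numerator: 0.11×11.1 + 0.149×2.83 + 0.067×4.34 + 0.071×12.4 = 2.814
Denominator: 1 + 0.11×27.2 + 0.149×45.6 + 0.067×26.4 + 0.071×8.7 = 13.17
R = 2.814/13.17 = 0.2136 kJ/s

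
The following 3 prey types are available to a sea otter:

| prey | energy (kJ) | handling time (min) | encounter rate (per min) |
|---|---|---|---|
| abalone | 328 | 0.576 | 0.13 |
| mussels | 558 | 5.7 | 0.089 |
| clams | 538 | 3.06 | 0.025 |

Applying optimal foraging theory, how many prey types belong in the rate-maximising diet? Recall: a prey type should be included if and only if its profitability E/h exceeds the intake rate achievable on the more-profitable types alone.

Profitabilities (E/h, kJ/min): abalone 569, clams 176, mussels 97.9. Add prey in this order while the next type's profitability exceeds the intake rate on those already taken.
Rate on top 1: 39.67. clams: 176 > 39.67 → include.
Rate on top 2: 48.72. mussels: 97.9 > 48.72 → include.
Optimal diet: abalone, clams, mussels — 3 of 3 types.

3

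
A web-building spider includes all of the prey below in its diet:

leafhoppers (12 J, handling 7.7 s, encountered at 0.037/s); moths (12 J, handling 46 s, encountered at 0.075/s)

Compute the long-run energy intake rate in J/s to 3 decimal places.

R = Σλ_iE_i / (1 + Σλ_ih_i)
Numerator: 0.037×12 + 0.075×12 = 1.344
Denominator: 1 + 0.037×7.7 + 0.075×46 = 4.735
R = 1.344/4.735 = 0.2838 J/s

0.284 J/s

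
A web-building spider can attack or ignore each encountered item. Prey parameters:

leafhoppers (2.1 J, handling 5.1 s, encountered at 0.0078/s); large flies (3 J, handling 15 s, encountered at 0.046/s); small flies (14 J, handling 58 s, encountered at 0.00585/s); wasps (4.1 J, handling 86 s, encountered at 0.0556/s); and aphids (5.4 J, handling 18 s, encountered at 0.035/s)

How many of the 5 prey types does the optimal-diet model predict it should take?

Rank by E/h (J/s): leafhoppers 0.412, aphids 0.3, small flies 0.241, large flies 0.2, wasps 0.0477. Include each in turn until the next type's E/h falls below the running intake rate.
Rate on top 1: 0.01575. aphids: 0.3 > 0.01575 → include.
Rate on top 2: 0.123. small flies: 0.241 > 0.123 → include.
Rate on top 3: 0.143. large flies: 0.2 > 0.143 → include.
Rate on top 4: 0.1576. wasps: 0.0477 < 0.1576 → exclude; stop.
Optimal diet: leafhoppers, aphids, small flies, large flies — 4 of 5 types.

4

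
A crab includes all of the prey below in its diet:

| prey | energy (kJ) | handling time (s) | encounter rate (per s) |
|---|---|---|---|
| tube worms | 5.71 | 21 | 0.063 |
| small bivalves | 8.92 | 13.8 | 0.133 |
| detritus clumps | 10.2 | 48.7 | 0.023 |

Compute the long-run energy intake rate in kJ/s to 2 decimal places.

0.34 kJ/s

R = (0.063×5.71 + 0.133×8.92 + 0.023×10.2) / (1 + 0.063×21 + 0.133×13.8 + 0.023×48.7) = 1.781/5.279 = 0.3373 kJ/s.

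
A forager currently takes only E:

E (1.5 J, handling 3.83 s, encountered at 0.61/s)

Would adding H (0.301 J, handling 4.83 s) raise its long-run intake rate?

On E alone, R = ΣλE/(1+Σλh) = 0.915/3.336 = 0.2743 J/s.
H: E/h = 0.301/4.83 = 0.06232 J/s.
0.06232 < 0.2743, so adding H would lower the average — exclude it.

No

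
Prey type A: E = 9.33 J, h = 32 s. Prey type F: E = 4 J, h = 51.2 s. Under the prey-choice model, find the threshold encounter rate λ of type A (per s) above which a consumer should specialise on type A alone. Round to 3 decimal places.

0.011 per s

Drop type F once their profitability E₂/h₂ falls below the rate achievable on type A alone: E₂/h₂ = λE₁/(1 + λh₁).
Solve for λ: λE₁h₂ = E₂(1 + λh₁) → λ(E₁h₂ − E₂h₁) = E₂ → λ = E₂/(E₁h₂ − E₂h₁).
λ = 4/(9.33×51.2 − 4×32) = 4/349.7 = 0.01144 per s.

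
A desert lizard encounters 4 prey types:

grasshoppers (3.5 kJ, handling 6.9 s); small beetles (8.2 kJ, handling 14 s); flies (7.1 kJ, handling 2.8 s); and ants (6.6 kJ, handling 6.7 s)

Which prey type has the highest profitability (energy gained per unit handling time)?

In descending order of E/h:
flies: 7.1/2.8 = 2.54 kJ/s
ants: 6.6/6.7 = 0.985 kJ/s
small beetles: 8.2/14 = 0.586 kJ/s
grasshoppers: 3.5/6.9 = 0.507 kJ/s

flies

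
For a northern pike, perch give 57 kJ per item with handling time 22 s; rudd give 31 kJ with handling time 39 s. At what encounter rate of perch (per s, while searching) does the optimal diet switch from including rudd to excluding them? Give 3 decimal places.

The zero-one rule: include rudd iff E₂/h₂ > λE₁/(1+λh₁). Equality gives the switch point.
λE₁h₂ = E₂ + λE₂h₁ ⇒ λ = E₂/(E₁h₂ − E₂h₁) = 31/(2223 − 682) = 0.02012 per s.

0.020 per s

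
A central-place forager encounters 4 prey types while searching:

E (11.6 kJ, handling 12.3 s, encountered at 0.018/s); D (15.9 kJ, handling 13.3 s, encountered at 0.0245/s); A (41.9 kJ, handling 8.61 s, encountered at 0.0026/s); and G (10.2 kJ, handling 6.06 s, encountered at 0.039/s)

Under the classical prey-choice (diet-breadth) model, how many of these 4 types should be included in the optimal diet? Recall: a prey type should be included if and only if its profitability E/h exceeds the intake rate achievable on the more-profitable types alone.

4

E/h in descending order: A 4.87, G 1.68, D 1.2, E 0.943 kJ/s. The optimal diet is the largest prefix of this list for which every included type satisfies E_i/h_i > R on the types above it.
Rate on top 1: 0.1066. G: 1.68 > 0.1066 → include.
Rate on top 2: 0.4026. D: 1.2 > 0.4026 → include.
Rate on top 3: 0.5656. E: 0.943 > 0.5656 → include.
Optimal diet: A, G, D, E — 4 of 4 types.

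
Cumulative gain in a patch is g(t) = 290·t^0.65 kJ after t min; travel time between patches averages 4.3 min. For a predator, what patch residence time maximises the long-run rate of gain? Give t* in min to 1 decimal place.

8.0 min

Optimal t* satisfies g'(t*) = g(t*)/(T + t*).
g'(t) = 0.65·290·t^-0.35. Setting 0.65·290·t^-0.35 = 290·t^0.65/(4.3+t) gives 0.65(4.3+t) = t, so 0.35·t = 0.65×4.3.
t* = 0.65×4.3/0.35 = 7.986 min.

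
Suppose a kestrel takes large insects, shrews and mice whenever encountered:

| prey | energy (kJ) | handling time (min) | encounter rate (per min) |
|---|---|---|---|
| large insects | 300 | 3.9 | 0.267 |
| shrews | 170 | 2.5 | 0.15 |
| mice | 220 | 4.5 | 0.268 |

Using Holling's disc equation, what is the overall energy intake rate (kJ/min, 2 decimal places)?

R = Σλ_iE_i / (1 + Σλ_ih_i)
Numerator: 0.267×300 + 0.15×170 + 0.268×220 = 164.6
Denominator: 1 + 0.267×3.9 + 0.15×2.5 + 0.268×4.5 = 3.622
R = 164.6/3.622 = 45.43 kJ/min

45.43 kJ/min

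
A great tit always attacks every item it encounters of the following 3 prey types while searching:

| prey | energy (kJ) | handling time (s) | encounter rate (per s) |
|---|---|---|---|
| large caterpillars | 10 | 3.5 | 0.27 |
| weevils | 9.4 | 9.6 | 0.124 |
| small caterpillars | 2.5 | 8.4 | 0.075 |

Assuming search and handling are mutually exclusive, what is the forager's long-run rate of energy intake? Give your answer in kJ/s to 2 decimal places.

R = Σλ_iE_i / (1 + Σλ_ih_i)
Numerator: 0.27×10 + 0.124×9.4 + 0.075×2.5 = 4.053
Denominator: 1 + 0.27×3.5 + 0.124×9.6 + 0.075×8.4 = 3.765
R = 4.053/3.765 = 1.076 kJ/s

1.08 kJ/s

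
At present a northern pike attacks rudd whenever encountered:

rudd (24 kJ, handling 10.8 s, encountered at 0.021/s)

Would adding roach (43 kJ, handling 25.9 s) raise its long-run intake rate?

Yes

On rudd alone, R = ΣλE/(1+Σλh) = 0.504/1.227 = 0.4108 kJ/s.
roach: E/h = 43/25.9 = 1.66 kJ/s.
Since 1.66 > R, including roach increases the long-run rate.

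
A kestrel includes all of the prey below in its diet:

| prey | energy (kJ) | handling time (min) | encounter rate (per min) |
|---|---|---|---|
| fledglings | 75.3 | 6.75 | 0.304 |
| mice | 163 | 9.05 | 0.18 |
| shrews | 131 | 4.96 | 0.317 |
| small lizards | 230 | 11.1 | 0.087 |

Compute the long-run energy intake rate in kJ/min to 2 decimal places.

15.76 kJ/min

Energy encountered per unit search time: 0.304×75.3 + 0.18×163 + 0.317×131 + 0.087×230 = 113.8 kJ/min.
Handling time per unit search time: 0.304×6.75 + 0.18×9.05 + 0.317×4.96 + 0.087×11.1 = 6.219.
Rate = 113.8/(1 + 6.219) = 15.76 kJ/min.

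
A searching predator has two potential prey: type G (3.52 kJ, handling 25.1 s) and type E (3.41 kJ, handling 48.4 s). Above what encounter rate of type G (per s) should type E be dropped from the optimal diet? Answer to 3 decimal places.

Drop type E once their profitability E₂/h₂ falls below the rate achievable on type G alone: E₂/h₂ = λE₁/(1 + λh₁).
Solve for λ: λE₁h₂ = E₂(1 + λh₁) → λ(E₁h₂ − E₂h₁) = E₂ → λ = E₂/(E₁h₂ − E₂h₁).
λ = 3.41/(3.52×48.4 − 3.41×25.1) = 3.41/84.78 = 0.04022 per s.

0.040 per s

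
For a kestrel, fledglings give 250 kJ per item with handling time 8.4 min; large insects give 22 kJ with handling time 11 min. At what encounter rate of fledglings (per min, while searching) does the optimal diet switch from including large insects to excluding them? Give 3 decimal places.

0.009 per min

The zero-one rule: include large insects iff E₂/h₂ > λE₁/(1+λh₁). Equality gives the switch point.
λE₁h₂ = E₂ + λE₂h₁ ⇒ λ = E₂/(E₁h₂ − E₂h₁) = 22/(2750 − 184.8) = 0.008576 per min.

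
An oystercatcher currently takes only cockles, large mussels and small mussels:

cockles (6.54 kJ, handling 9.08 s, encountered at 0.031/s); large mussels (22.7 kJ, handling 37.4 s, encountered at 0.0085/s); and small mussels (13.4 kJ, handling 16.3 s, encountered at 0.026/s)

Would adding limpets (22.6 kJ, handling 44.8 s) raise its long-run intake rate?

Current rate: (0.031×6.54 + 0.0085×22.7 + 0.026×13.4)/(1 + 0.031×9.08 + 0.0085×37.4 + 0.026×16.3) = 0.3678 kJ/s.
Profitability of limpets: 22.6/44.8 = 0.5045 kJ/s.
0.5045 > 0.3678, so adding limpets raises the average — include it.

Yes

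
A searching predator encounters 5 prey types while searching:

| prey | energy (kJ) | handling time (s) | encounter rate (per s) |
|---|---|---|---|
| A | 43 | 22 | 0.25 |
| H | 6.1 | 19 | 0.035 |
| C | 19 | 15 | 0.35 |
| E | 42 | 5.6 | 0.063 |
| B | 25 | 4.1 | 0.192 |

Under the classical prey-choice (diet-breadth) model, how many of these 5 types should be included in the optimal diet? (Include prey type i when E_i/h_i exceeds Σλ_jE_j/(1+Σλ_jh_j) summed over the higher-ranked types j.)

2

Rank by E/h (kJ/s): E 7.5, B 6.1, A 1.95, C 1.27, H 0.321. Include each in turn until the next type's E/h falls below the running intake rate.
Rate on top 1: 1.956. B: 6.1 > 1.956 → include.
Rate on top 2: 3.479. A: 1.95 < 3.479 → exclude; stop.
Optimal diet: E, B — 2 of 5 types.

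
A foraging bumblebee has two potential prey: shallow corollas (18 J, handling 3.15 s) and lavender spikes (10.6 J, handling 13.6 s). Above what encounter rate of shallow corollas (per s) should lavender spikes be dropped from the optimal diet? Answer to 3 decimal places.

The zero-one rule: include lavender spikes iff E₂/h₂ > λE₁/(1+λh₁). Equality gives the switch point.
λE₁h₂ = E₂ + λE₂h₁ ⇒ λ = E₂/(E₁h₂ − E₂h₁) = 10.6/(244.8 − 33.39) = 0.05014 per s.

0.050 per s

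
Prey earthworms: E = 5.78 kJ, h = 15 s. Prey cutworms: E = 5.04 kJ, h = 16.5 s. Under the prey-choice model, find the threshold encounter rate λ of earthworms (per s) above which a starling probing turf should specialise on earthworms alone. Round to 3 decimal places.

Drop cutworms once their profitability E₂/h₂ falls below the rate achievable on earthworms alone: E₂/h₂ = λE₁/(1 + λh₁).
Solve for λ: λE₁h₂ = E₂(1 + λh₁) → λ(E₁h₂ − E₂h₁) = E₂ → λ = E₂/(E₁h₂ − E₂h₁).
λ = 5.04/(5.78×16.5 − 5.04×15) = 5.04/19.77 = 0.2549 per s.

0.255 per s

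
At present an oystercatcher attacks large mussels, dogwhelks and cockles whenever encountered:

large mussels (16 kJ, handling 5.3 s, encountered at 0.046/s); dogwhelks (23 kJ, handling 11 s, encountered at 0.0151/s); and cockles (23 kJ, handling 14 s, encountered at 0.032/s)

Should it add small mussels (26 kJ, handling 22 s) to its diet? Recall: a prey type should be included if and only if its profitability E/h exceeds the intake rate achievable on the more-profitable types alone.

Yes

Current rate: (0.046×16 + 0.0151×23 + 0.032×23)/(1 + 0.046×5.3 + 0.0151×11 + 0.032×14) = 0.9792 kJ/s.
small mussels: E/h = 26/22 = 1.182 kJ/s.
Since 1.182 > R, including small mussels increases the long-run rate.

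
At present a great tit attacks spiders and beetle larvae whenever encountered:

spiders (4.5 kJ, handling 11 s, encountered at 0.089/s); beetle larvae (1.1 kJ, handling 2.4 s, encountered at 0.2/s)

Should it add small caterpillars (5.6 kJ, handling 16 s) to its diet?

On spiders and beetle larvae alone, R = ΣλE/(1+Σλh) = 0.6205/2.459 = 0.2523 kJ/s.
Profitability of small caterpillars: 5.6/16 = 0.35 kJ/s.
Since 0.35 > R, including small caterpillars increases the long-run rate.

Yes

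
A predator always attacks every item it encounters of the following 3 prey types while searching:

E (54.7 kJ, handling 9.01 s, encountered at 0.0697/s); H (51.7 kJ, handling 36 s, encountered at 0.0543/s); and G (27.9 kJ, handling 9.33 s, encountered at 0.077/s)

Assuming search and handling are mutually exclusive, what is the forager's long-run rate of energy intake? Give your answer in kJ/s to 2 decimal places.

R = (0.0697×54.7 + 0.0543×51.7 + 0.077×27.9) / (1 + 0.0697×9.01 + 0.0543×36 + 0.077×9.33) = 8.768/4.301 = 2.039 kJ/s.

2.04 kJ/s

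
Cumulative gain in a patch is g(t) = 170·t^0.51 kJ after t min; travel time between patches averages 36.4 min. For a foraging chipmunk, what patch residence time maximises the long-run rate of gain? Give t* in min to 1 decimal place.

Maximise g(t)/(T+t): set derivative to zero → g'(t)(T+t) = g(t).
g'(t) = 0.51·170·t^-0.49. Setting 0.51·170·t^-0.49 = 170·t^0.51/(36.4+t) gives 0.51(36.4+t) = t, so 0.49·t = 0.51×36.4.
t* = 0.51×36.4/0.49 = 37.89 min.

37.9 min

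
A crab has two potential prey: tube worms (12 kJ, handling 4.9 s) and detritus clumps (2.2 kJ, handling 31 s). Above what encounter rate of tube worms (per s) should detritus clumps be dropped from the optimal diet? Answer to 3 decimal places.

0.006 per s

Drop detritus clumps once their profitability E₂/h₂ falls below the rate achievable on tube worms alone: E₂/h₂ = λE₁/(1 + λh₁).
Solve for λ: λE₁h₂ = E₂(1 + λh₁) → λ(E₁h₂ − E₂h₁) = E₂ → λ = E₂/(E₁h₂ − E₂h₁).
λ = 2.2/(12×31 − 2.2×4.9) = 2.2/361.2 = 0.00609 per s.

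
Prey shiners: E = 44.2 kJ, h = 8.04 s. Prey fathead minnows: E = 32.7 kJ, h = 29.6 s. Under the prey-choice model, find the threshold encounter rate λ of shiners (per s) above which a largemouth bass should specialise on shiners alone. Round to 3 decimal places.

The zero-one rule: include fathead minnows iff E₂/h₂ > λE₁/(1+λh₁). Equality gives the switch point.
λE₁h₂ = E₂ + λE₂h₁ ⇒ λ = E₂/(E₁h₂ − E₂h₁) = 32.7/(1308 − 262.9) = 0.03128 per s.

0.031 per s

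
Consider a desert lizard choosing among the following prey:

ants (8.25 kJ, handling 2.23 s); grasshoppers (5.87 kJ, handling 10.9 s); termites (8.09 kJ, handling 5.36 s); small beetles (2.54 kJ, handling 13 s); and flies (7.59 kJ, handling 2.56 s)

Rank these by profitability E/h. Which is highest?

Profitability E/h (kJ/s): ants = 8.25/2.23 = 3.7, grasshoppers = 5.87/10.9 = 0.539, termites = 8.09/5.36 = 1.51, small beetles = 2.54/13 = 0.195, flies = 7.59/2.56 = 2.96.
Ranked: ants > flies > termites > grasshoppers > small beetles.

ants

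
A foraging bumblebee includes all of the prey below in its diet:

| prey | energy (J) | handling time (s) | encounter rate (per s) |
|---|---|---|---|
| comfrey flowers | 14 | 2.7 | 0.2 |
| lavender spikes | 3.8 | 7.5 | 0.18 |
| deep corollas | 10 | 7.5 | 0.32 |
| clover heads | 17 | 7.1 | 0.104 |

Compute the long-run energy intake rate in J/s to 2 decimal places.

1.40 J/s

Energy encountered per unit search time: 0.2×14 + 0.18×3.8 + 0.32×10 + 0.104×17 = 8.452 J/s.
Handling time per unit search time: 0.2×2.7 + 0.18×7.5 + 0.32×7.5 + 0.104×7.1 = 5.028.
Rate = 8.452/(1 + 5.028) = 1.402 J/s.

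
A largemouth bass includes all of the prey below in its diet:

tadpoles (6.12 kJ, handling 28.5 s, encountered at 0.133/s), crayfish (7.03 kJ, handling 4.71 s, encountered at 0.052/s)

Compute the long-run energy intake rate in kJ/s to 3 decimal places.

Energy encountered per unit search time: 0.133×6.12 + 0.052×7.03 = 1.18 kJ/s.
Handling time per unit search time: 0.133×28.5 + 0.052×4.71 = 4.035.
Rate = 1.18/(1 + 4.035) = 0.2342 kJ/s.

0.234 kJ/s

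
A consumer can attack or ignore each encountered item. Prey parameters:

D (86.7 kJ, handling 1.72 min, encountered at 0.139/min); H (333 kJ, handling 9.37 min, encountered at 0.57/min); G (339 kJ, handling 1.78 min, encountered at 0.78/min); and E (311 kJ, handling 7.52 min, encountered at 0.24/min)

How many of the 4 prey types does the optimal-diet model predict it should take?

1

Rank by E/h (kJ/min): G 190, D 50.4, E 41.4, H 35.5. Include each in turn until the next type's E/h falls below the running intake rate.
Rate on top 1: 110.7. D: 50.4 < 110.7 → exclude; stop.
Optimal diet: G — 1 of 4 types.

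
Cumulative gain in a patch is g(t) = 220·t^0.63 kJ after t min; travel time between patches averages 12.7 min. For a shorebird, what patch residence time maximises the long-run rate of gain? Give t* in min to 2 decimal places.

21.62 min

By the marginal value theorem, leave when the instantaneous gain rate g'(t) equals the habitat-wide average g(t)/(T + t).
g'(t) = 0.63·220·t^-0.37. Setting 0.63·220·t^-0.37 = 220·t^0.63/(12.7+t) gives 0.63(12.7+t) = t, so 0.37·t = 0.63×12.7.
t* = 0.63×12.7/0.37 = 21.62 min.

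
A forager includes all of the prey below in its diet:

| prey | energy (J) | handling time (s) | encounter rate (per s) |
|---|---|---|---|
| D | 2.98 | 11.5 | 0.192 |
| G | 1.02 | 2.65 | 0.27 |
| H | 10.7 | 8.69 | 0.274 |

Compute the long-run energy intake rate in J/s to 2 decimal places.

0.60 J/s

R = (0.192×2.98 + 0.27×1.02 + 0.274×10.7) / (1 + 0.192×11.5 + 0.27×2.65 + 0.274×8.69) = 3.779/6.305 = 0.5995 J/s.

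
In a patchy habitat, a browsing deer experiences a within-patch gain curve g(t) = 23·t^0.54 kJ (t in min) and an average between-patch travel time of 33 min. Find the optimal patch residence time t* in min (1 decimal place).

38.7 min

Optimal t* satisfies g'(t*) = g(t*)/(T + t*).
g'(t) = 0.54·23·t^-0.46. Setting 0.54·23·t^-0.46 = 23·t^0.54/(33+t) gives 0.54(33+t) = t, so 0.46·t = 0.54×33.
t* = 0.54×33/0.46 = 38.74 min.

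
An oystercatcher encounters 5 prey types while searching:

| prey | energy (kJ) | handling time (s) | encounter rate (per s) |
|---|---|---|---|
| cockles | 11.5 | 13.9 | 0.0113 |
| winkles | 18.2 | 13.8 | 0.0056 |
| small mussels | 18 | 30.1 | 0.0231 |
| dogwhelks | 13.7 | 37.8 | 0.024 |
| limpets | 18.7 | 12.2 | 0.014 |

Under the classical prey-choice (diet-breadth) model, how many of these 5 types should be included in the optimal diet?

Rank by E/h (kJ/s): limpets 1.53, winkles 1.32, cockles 0.827, small mussels 0.598, dogwhelks 0.362. Include each in turn until the next type's E/h falls below the running intake rate.
Rate on top 1: 0.2236. winkles: 1.32 > 0.2236 → include.
Rate on top 2: 0.2914. cockles: 0.827 > 0.2914 → include.
Rate on top 3: 0.3513. small mussels: 0.598 > 0.3513 → include.
Rate on top 4: 0.433. dogwhelks: 0.362 < 0.433 → exclude; stop.
Optimal diet: limpets, winkles, cockles, small mussels — 4 of 5 types.

4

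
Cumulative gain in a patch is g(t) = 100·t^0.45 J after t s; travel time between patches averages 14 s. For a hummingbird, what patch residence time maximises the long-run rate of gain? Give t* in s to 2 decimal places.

11.45 s

Maximise g(t)/(T+t): set derivative to zero → g'(t)(T+t) = g(t).
g'(t) = 0.45·100·t^-0.55. Setting 0.45·100·t^-0.55 = 100·t^0.45/(14+t) gives 0.45(14+t) = t, so 0.55·t = 0.45×14.
t* = 0.45×14/0.55 = 11.45 s.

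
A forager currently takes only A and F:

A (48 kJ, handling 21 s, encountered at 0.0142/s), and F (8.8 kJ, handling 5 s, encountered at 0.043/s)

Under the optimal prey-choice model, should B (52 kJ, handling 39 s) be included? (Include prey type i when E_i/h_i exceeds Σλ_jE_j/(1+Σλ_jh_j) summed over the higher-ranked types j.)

On A and F alone, R = ΣλE/(1+Σλh) = 1.06/1.513 = 0.7005 kJ/s.
B: E/h = 52/39 = 1.333 kJ/s.
Since 1.333 > R, including B increases the long-run rate.

Yes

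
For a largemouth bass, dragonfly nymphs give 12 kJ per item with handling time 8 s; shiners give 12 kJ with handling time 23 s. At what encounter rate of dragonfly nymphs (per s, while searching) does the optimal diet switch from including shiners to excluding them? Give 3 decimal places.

0.067 per s

At the threshold, the rate on dragonfly nymphs alone equals the profitability of shiners: λ·12/(1 + λ·8) = 12/23 = 0.5217.
Rearranging, λ(12 − 0.5217×8) = 0.5217, so λ = 0.5217/7.826 = 0.06667 per s.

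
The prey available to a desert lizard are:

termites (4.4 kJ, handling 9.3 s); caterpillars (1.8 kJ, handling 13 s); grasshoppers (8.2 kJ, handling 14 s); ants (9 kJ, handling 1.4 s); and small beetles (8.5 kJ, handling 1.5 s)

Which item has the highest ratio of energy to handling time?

ants

Profitability E/h (kJ/s): termites = 4.4/9.3 = 0.473, caterpillars = 1.8/13 = 0.138, grasshoppers = 8.2/14 = 0.586, ants = 9/1.4 = 6.43, small beetles = 8.5/1.5 = 5.67.
Ranked: ants > small beetles > grasshoppers > termites > caterpillars.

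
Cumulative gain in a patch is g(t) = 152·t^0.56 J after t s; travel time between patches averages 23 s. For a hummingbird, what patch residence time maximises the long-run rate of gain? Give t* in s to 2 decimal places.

Maximise g(t)/(T+t): set derivative to zero → g'(t)(T+t) = g(t).
g'(t) = 0.56·152·t^-0.44. Setting 0.56·152·t^-0.44 = 152·t^0.56/(23+t) gives 0.56(23+t) = t, so 0.44·t = 0.56×23.
t* = 0.56×23/0.44 = 29.27 s.

29.27 s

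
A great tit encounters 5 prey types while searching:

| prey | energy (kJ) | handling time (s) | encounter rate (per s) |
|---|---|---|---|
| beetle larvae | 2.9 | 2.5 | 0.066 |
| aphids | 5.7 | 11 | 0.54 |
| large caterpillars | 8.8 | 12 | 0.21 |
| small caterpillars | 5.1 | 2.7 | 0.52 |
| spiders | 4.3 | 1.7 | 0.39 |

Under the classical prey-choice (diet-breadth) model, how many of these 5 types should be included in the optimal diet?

2

Profitabilities (E/h, kJ/s): spiders 2.53, small caterpillars 1.89, beetle larvae 1.16, large caterpillars 0.733, aphids 0.518. Add prey in this order while the next type's profitability exceeds the intake rate on those already taken.
Rate on top 1: 1.008. small caterpillars: 1.89 > 1.008 → include.
Rate on top 2: 1.411. beetle larvae: 1.16 < 1.411 → exclude; stop.
Optimal diet: spiders, small caterpillars — 2 of 5 types.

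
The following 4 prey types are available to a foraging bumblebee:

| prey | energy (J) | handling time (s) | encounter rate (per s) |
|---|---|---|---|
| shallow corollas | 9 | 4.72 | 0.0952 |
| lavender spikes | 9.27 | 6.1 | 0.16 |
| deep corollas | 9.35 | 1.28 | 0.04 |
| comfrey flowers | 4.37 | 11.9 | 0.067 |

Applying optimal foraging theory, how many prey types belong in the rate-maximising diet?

Rank by E/h (J/s): deep corollas 7.3, shallow corollas 1.91, lavender spikes 1.52, comfrey flowers 0.367. Include each in turn until the next type's E/h falls below the running intake rate.
Rate on top 1: 0.3558. shallow corollas: 1.91 > 0.3558 → include.
Rate on top 2: 0.8202. lavender spikes: 1.52 > 0.8202 → include.
Rate on top 3: 1.096. comfrey flowers: 0.367 < 1.096 → exclude; stop.
Optimal diet: deep corollas, shallow corollas, lavender spikes — 3 of 4 types.

3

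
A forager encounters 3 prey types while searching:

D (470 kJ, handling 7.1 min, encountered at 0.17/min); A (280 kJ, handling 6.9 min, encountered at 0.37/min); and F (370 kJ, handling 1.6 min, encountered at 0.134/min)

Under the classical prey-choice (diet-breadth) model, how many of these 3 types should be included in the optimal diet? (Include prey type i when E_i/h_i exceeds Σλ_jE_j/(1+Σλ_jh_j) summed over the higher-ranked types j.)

2

E/h in descending order: F 231, D 66.2, A 40.6 kJ/min. The optimal diet is the largest prefix of this list for which every included type satisfies E_i/h_i > R on the types above it.
Rate on top 1: 40.83. D: 66.2 > 40.83 → include.
Rate on top 2: 53.47. A: 40.6 < 53.47 → exclude; stop.
Optimal diet: F, D — 2 of 3 types.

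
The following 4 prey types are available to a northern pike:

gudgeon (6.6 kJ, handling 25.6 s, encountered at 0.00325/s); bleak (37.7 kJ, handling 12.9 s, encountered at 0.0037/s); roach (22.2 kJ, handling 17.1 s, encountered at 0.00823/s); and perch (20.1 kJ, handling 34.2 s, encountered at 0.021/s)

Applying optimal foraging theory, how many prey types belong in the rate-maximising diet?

3

E/h in descending order: bleak 2.92, roach 1.3, perch 0.588, gudgeon 0.258 kJ/s. The optimal diet is the largest prefix of this list for which every included type satisfies E_i/h_i > R on the types above it.
Rate on top 1: 0.1331. roach: 1.3 > 0.1331 → include.
Rate on top 2: 0.2711. perch: 0.588 > 0.2711 → include.
Rate on top 3: 0.3904. gudgeon: 0.258 < 0.3904 → exclude; stop.
Optimal diet: bleak, roach, perch — 3 of 4 types.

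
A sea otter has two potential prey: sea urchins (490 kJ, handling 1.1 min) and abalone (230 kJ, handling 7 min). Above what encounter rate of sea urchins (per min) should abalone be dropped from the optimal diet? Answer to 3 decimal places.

0.072 per min

At the threshold, the rate on sea urchins alone equals the profitability of abalone: λ·490/(1 + λ·1.1) = 230/7 = 32.86.
Rearranging, λ(490 − 32.86×1.1) = 32.86, so λ = 32.86/453.9 = 0.0724 per min.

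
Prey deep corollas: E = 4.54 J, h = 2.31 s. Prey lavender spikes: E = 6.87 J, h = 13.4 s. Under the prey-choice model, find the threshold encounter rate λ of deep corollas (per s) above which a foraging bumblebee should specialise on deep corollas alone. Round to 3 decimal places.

0.153 per s

Drop lavender spikes once their profitability E₂/h₂ falls below the rate achievable on deep corollas alone: E₂/h₂ = λE₁/(1 + λh₁).
Solve for λ: λE₁h₂ = E₂(1 + λh₁) → λ(E₁h₂ − E₂h₁) = E₂ → λ = E₂/(E₁h₂ − E₂h₁).
λ = 6.87/(4.54×13.4 − 6.87×2.31) = 6.87/44.97 = 0.1528 per s.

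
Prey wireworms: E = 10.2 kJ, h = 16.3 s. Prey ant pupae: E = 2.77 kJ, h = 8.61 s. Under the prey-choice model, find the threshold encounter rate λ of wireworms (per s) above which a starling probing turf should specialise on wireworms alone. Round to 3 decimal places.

0.065 per s

At the threshold, the rate on wireworms alone equals the profitability of ant pupae: λ·10.2/(1 + λ·16.3) = 2.77/8.61 = 0.3217.
Rearranging, λ(10.2 − 0.3217×16.3) = 0.3217, so λ = 0.3217/4.956 = 0.06492 per s.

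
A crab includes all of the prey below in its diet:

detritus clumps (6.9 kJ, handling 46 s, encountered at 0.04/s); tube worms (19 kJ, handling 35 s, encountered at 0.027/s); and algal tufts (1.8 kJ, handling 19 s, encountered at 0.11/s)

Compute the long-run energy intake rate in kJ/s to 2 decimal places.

0.17 kJ/s

R = (0.04×6.9 + 0.027×19 + 0.11×1.8) / (1 + 0.04×46 + 0.027×35 + 0.11×19) = 0.987/5.875 = 0.168 kJ/s.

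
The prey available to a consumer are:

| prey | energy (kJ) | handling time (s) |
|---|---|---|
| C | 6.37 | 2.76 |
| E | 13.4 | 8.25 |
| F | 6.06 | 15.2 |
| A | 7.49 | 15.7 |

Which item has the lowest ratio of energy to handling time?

F

Profitability E/h (kJ/s): C = 6.37/2.76 = 2.31, E = 13.4/8.25 = 1.62, F = 6.06/15.2 = 0.399, A = 7.49/15.7 = 0.477.
Ranked: C > E > A > F.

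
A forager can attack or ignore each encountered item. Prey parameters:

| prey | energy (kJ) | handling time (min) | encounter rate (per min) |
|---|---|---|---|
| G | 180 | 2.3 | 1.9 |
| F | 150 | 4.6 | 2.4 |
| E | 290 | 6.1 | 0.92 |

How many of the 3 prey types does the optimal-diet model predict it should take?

1

E/h in descending order: G 78.3, E 47.5, F 32.6 kJ/min. The optimal diet is the largest prefix of this list for which every included type satisfies E_i/h_i > R on the types above it.
Rate on top 1: 63.69. E: 47.5 < 63.69 → exclude; stop.
Optimal diet: G — 1 of 3 types.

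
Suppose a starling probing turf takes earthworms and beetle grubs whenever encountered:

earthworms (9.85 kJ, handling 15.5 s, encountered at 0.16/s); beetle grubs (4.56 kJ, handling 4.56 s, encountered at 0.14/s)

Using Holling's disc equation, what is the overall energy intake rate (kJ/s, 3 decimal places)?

R = Σλ_iE_i / (1 + Σλ_ih_i)
Numerator: 0.16×9.85 + 0.14×4.56 = 2.214
Denominator: 1 + 0.16×15.5 + 0.14×4.56 = 4.118
R = 2.214/4.118 = 0.5377 kJ/s

0.538 kJ/s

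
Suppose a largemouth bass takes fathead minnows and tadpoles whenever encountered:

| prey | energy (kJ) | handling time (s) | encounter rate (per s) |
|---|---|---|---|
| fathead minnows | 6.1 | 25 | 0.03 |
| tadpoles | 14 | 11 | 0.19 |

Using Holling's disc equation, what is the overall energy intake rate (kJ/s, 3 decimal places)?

0.740 kJ/s

R = (0.03×6.1 + 0.19×14) / (1 + 0.03×25 + 0.19×11) = 2.843/3.84 = 0.7404 kJ/s.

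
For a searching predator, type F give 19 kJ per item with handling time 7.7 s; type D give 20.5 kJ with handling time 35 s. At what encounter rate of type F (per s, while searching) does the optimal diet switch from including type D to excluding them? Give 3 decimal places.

0.040 per s

Drop type D once their profitability E₂/h₂ falls below the rate achievable on type F alone: E₂/h₂ = λE₁/(1 + λh₁).
Solve for λ: λE₁h₂ = E₂(1 + λh₁) → λ(E₁h₂ − E₂h₁) = E₂ → λ = E₂/(E₁h₂ − E₂h₁).
λ = 20.5/(19×35 − 20.5×7.7) = 20.5/507.1 = 0.04042 per s.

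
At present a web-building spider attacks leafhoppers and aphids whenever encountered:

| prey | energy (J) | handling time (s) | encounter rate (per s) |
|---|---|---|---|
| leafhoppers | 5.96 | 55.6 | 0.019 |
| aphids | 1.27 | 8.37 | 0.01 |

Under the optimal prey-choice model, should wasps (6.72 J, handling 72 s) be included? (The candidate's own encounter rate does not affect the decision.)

Intake rate on the current diet: R = (0.019×5.96 + 0.01×1.27) / (1 + 0.019×55.6 + 0.01×8.37) = 0.1259/2.14 = 0.05885 J/s.
wasps: E/h = 6.72/72 = 0.09333 J/s.
Since 0.09333 > R, including wasps increases the long-run rate.

Yes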